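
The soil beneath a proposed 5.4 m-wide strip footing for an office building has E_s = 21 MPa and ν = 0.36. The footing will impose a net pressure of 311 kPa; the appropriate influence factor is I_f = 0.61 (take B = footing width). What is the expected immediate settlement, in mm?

Immediate (elastic) settlement: S_e = q·B·(1−ν²)/E_s · I_f.
E_s = 21 MPa = 21000 kPa.
S_e = 311 × 5.4 × (1 − 0.36²) / 21000 × 0.61
    = 311 × 5.4 × 0.8704 / 21000 × 0.61
    = 0.04246 m = 42.46 mm

S_e ≈ 42.5 mm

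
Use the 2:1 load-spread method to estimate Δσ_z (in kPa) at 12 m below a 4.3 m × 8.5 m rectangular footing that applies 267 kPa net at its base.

Δσ_z ≈ 29.2 kPa

By the 2:1 method the load spreads at 1 horizontal : 2 vertical, so at depth z the loaded area has grown by z in each plan dimension:
Δσ = qBL/((B+z)(L+z)) = 267×4.3×8.5/((4.3+12)(8.5+12)) = 29.205 kPa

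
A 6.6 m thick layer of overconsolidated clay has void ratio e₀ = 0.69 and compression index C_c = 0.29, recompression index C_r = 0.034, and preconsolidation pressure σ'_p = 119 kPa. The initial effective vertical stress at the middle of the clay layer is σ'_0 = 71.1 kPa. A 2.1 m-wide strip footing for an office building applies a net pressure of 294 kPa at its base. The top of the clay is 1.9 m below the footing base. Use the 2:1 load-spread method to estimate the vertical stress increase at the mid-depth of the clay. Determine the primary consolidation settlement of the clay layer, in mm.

S_c ≈ 162 mm

Mid-depth of clay below the footing base: z = 1.9 + 6.6/2 = 5.2 m.
Stress increase at mid-clay by the 2:1 spreading method:
Δσ = qB/(B+z) = 294×2.1/(2.1+5.2) = 84.575 kPa
Final effective stress: σ'_f = 71.1 + 84.575 = 155.68 kPa.
σ'_f = 155.68 > σ'_p = 119 kPa, so the stress path crosses the preconsolidation pressure — recompression up to σ'_p, then virgin compression beyond:
S_c = H/(1+e₀)·[C_r·log₁₀(σ'_p/σ'_0) + C_c·log₁₀(σ'_f/σ'_p)]
    = 6.6/1.69 × [0.034×log₁₀(119/71.1) + 0.29×log₁₀(155.68/119)]
    = 3.9053 × [0.007605 + 0.033839] = 0.1619 m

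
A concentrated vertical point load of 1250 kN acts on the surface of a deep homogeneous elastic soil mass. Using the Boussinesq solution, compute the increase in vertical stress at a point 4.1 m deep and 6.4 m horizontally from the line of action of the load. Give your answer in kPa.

Δσ_z ≈ 1.62 kPa

Boussinesq vertical stress below a point load on an elastic half-space:
Δσ_z = 3P/(2πz²) · [1 + (r/z)²]^(−5/2)
r/z = 6.4/4.1 = 1.561; [1+(r/z)²]^(−5/2) = 0.045673.
Δσ_z = 3×1250/(2π×4.1²) × 0.045673 = 35.505 × 0.045673 = 1.622 kPa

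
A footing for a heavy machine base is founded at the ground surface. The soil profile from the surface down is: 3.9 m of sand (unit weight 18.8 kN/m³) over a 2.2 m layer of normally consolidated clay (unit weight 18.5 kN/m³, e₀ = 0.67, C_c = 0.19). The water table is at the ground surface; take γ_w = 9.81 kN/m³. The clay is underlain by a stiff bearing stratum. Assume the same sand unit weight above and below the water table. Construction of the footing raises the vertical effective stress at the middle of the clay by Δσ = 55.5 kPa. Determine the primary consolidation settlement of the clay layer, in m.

Mid-depth of clay below the ground surface: z = 3.9 + 2.2/2 = 5 m.
Total vertical stress at mid-clay: σ_v = 18.8×3.9 + 18.5×1.1 = 93.67 kPa.
Pore pressure: u = 9.81×(5 − 0) = 49.05 kPa.
Initial effective stress: σ'_0 = σ_v − u = 93.67 − 49.05 = 44.62 kPa.
Final effective stress: σ'_f = σ'_0 + Δσ = 44.62 + 55.5 = 100.12 kPa.
Normally consolidated clay, so the full stress increment lies on the virgin compression line:
S_c = C_c·H/(1+e₀)·log₁₀(σ'_f/σ'_0) = 0.19×2.2/(1+0.67)×log₁₀(100.12/44.62)
    = 0.2503 × 0.35099 = 0.08785 m

S_c ≈ 0.0879 m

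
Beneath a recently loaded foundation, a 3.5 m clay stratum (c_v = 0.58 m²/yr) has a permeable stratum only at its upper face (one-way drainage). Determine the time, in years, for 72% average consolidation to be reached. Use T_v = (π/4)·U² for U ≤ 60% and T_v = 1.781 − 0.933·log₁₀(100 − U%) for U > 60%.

Drainage path length: H_d = H = 3.5 m (single drainage).
U > 60%: T_v = 1.781 − 0.933·log₁₀(100 − 72) = 0.4308.
t = T_v·H_d²/c_v = 0.4308×3.5²/0.58 = 9.099 years.

t ≈ 9.1 years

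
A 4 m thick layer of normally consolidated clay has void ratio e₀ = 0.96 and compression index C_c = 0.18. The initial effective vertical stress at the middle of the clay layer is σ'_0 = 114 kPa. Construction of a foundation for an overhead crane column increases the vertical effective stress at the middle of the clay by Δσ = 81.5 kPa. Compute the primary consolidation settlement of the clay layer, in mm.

Final effective stress: σ'_f = σ'_0 + Δσ = 114 + 81.5 = 195.5 kPa.
Normally consolidated clay, so the full stress increment lies on the virgin compression line:
S_c = C_c·H/(1+e₀)·log₁₀(σ'_f/σ'_0) = 0.18×4/(1+0.96)×log₁₀(195.5/114)
    = 0.36735 × 0.23424 = 0.08605 m

S_c ≈ 86 mm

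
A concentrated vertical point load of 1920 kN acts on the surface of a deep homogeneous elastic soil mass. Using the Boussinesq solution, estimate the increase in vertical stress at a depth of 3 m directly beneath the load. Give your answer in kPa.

Boussinesq vertical stress below a point load on an elastic half-space:
Δσ_z = 3P/(2πz²) · [1 + (r/z)²]^(−5/2)
r/z = 0/3 = 0; [1+(r/z)²]^(−5/2) = 1.
Δσ_z = 3×1920/(2π×3²) × 1 = 101.86 × 1 = 101.9 kPa

Δσ_z ≈ 102 kPa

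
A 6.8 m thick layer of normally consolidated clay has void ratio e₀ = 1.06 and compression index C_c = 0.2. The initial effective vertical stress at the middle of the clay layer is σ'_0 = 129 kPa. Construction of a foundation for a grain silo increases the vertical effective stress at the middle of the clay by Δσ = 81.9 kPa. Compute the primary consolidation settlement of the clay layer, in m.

Final effective stress: σ'_f = σ'_0 + Δσ = 129 + 81.9 = 210.9 kPa.
Normally consolidated clay, so the full stress increment lies on the virgin compression line:
S_c = C_c·H/(1+e₀)·log₁₀(σ'_f/σ'_0) = 0.2×6.8/(1+1.06)×log₁₀(210.9/129)
    = 0.66019 × 0.21349 = 0.1409 m

S_c ≈ 0.141 m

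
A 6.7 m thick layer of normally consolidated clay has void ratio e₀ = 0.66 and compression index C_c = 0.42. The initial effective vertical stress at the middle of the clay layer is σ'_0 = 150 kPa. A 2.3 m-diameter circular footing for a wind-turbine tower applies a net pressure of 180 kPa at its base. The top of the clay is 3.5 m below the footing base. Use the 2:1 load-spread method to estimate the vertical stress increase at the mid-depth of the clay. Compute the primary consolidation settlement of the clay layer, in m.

S_c ≈ 0.0538 m

Mid-depth of clay below the footing base: z = 3.5 + 6.7/2 = 6.85 m.
Stress increase at mid-clay by the 2:1 spreading method:
Δσ ≈ qD²/(D+z)² = 180×2.3²/(2.3+6.85)² = 11.373 kPa
Final effective stress: σ'_f = σ'_0 + Δσ = 150 + 11.373 = 161.37 kPa.
Normally consolidated clay, so the full stress increment lies on the virgin compression line:
S_c = C_c·H/(1+e₀)·log₁₀(σ'_f/σ'_0) = 0.42×6.7/(1+0.66)×log₁₀(161.37/150)
    = 1.6952 × 0.031732 = 0.05379 m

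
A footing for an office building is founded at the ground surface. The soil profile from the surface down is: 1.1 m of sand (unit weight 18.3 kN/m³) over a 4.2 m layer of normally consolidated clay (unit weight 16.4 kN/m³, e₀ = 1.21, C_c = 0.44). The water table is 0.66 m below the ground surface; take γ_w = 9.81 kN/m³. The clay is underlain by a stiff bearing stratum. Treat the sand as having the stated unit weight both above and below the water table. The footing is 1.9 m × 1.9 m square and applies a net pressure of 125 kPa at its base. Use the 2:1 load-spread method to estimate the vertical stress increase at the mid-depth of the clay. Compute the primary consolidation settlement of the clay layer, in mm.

S_c ≈ 167 mm

Mid-depth of clay below the ground surface: z = 1.1 + 4.2/2 = 3.2 m.
Total vertical stress at mid-clay: σ_v = 18.3×1.1 + 16.4×2.1 = 54.57 kPa.
Pore pressure: u = 9.81×(3.2 − 0.66) = 24.917 kPa.
Initial effective stress: σ'_0 = σ_v − u = 54.57 − 24.917 = 29.653 kPa.
Stress increase at mid-clay by the 2:1 spreading method:
Δσ = qBL/((B+z)(L+z)) = 125×1.9×1.9/((1.9+3.2)(1.9+3.2)) = 17.349 kPa
Final effective stress: σ'_f = σ'_0 + Δσ = 29.653 + 17.349 = 47.002 kPa.
Normally consolidated clay, so the full stress increment lies on the virgin compression line:
S_c = C_c·H/(1+e₀)·log₁₀(σ'_f/σ'_0) = 0.44×4.2/(1+1.21)×log₁₀(47.002/29.653)
    = 0.8362 × 0.20005 = 0.1673 m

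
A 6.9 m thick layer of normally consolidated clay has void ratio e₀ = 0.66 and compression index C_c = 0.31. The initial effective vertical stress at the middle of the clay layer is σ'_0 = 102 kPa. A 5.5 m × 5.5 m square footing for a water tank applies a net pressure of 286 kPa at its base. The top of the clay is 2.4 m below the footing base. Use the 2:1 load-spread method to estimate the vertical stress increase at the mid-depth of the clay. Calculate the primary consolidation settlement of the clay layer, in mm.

S_c ≈ 283 mm

Mid-depth of clay below the footing base: z = 2.4 + 6.9/2 = 5.85 m.
Stress increase at mid-clay by the 2:1 spreading method:
Δσ = qBL/((B+z)(L+z)) = 286×5.5×5.5/((5.5+5.85)(5.5+5.85)) = 67.158 kPa
Final effective stress: σ'_f = σ'_0 + Δσ = 102 + 67.158 = 169.16 kPa.
Normally consolidated clay, so the full stress increment lies on the virgin compression line:
S_c = C_c·H/(1+e₀)·log₁₀(σ'_f/σ'_0) = 0.31×6.9/(1+0.66)×log₁₀(169.16/102)
    = 1.2886 × 0.2197 = 0.2831 m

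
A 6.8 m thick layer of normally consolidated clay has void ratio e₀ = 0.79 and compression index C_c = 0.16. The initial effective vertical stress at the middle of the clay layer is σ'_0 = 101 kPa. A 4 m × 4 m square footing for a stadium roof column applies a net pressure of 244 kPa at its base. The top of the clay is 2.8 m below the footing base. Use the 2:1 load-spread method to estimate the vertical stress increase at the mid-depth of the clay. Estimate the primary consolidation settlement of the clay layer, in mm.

S_c ≈ 83.4 mm

Mid-depth of clay below the footing base: z = 2.8 + 6.8/2 = 6.2 m.
Stress increase at mid-clay by the 2:1 spreading method:
Δσ = qBL/((B+z)(L+z)) = 244×4×4/((4+6.2)(4+6.2)) = 37.524 kPa
Final effective stress: σ'_f = σ'_0 + Δσ = 101 + 37.524 = 138.52 kPa.
Normally consolidated clay, so the full stress increment lies on the virgin compression line:
S_c = C_c·H/(1+e₀)·log₁₀(σ'_f/σ'_0) = 0.16×6.8/(1+0.79)×log₁₀(138.52/101)
    = 0.60782 × 0.13719 = 0.08339 m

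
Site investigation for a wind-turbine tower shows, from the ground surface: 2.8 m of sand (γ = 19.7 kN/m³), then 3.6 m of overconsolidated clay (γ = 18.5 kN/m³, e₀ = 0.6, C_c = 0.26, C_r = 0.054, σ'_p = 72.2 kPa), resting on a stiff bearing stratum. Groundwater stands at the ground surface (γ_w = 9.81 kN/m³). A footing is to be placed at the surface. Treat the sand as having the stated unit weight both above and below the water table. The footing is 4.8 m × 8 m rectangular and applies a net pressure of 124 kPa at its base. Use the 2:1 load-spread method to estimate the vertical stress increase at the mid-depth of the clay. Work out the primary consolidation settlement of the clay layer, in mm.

S_c ≈ 64 mm

Mid-depth of clay below the ground surface: z = 2.8 + 3.6/2 = 4.6 m.
Total vertical stress at mid-clay: σ_v = 19.7×2.8 + 18.5×1.8 = 88.46 kPa.
Pore pressure: u = 9.81×(4.6 − 0) = 45.126 kPa.
Initial effective stress: σ'_0 = σ_v − u = 88.46 − 45.126 = 43.334 kPa.
Stress increase at mid-clay by the 2:1 spreading method:
Δσ = qBL/((B+z)(L+z)) = 124×4.8×8/((4.8+4.6)(8+4.6)) = 40.203 kPa
Final effective stress: σ'_f = 43.334 + 40.203 = 83.537 kPa.
σ'_f = 83.537 > σ'_p = 72.2 kPa, so the stress path crosses the preconsolidation pressure — recompression up to σ'_p, then virgin compression beyond:
S_c = H/(1+e₀)·[C_r·log₁₀(σ'_p/σ'_0) + C_c·log₁₀(σ'_f/σ'_p)]
    = 3.6/1.6 × [0.054×log₁₀(72.2/43.334) + 0.26×log₁₀(83.537/72.2)]
    = 2.25 × [0.011972 + 0.016469] = 0.06399 m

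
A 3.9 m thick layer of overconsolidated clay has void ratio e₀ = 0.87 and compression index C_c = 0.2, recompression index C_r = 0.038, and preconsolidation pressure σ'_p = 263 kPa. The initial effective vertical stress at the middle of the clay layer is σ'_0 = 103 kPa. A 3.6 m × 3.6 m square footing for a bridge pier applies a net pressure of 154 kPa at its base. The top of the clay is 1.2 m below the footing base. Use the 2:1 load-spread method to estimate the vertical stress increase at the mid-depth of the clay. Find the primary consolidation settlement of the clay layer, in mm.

S_c ≈ 12.2 mm

Mid-depth of clay below the footing base: z = 1.2 + 3.9/2 = 3.15 m.
Stress increase at mid-clay by the 2:1 spreading method:
Δσ = qBL/((B+z)(L+z)) = 154×3.6×3.6/((3.6+3.15)(3.6+3.15)) = 43.804 kPa
Final effective stress: σ'_f = 103 + 43.804 = 146.8 kPa.
σ'_f = 146.8 ≤ σ'_p = 263 kPa, so the clay remains overconsolidated and only the recompression index applies:
S_c = C_r·H/(1+e₀)·log₁₀(σ'_f/σ'_0) = 0.038×3.9/1.87×log₁₀(146.8/103)
    = 0.079253 × 0.15389 = 0.0122 m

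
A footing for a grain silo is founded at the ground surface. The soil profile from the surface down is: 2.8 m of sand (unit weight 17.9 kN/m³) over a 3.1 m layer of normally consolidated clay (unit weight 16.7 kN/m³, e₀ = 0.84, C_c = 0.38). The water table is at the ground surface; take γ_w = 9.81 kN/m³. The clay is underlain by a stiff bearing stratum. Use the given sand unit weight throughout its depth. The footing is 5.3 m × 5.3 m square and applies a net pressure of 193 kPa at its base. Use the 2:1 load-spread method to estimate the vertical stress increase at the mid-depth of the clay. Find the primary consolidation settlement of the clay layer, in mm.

Mid-depth of clay below the ground surface: z = 2.8 + 3.1/2 = 4.35 m.
Total vertical stress at mid-clay: σ_v = 17.9×2.8 + 16.7×1.55 = 76.005 kPa.
Pore pressure: u = 9.81×(4.35 − 0) = 42.673 kPa.
Initial effective stress: σ'_0 = σ_v − u = 76.005 − 42.673 = 33.332 kPa.
Stress increase at mid-clay by the 2:1 spreading method:
Δσ = qBL/((B+z)(L+z)) = 193×5.3×5.3/((5.3+4.35)(5.3+4.35)) = 58.218 kPa
Final effective stress: σ'_f = σ'_0 + Δσ = 33.332 + 58.218 = 91.55 kPa.
Normally consolidated clay, so the full stress increment lies on the virgin compression line:
S_c = C_c·H/(1+e₀)·log₁₀(σ'_f/σ'_0) = 0.38×3.1/(1+0.84)×log₁₀(91.55/33.332)
    = 0.64022 × 0.4388 = 0.2809 m

S_c ≈ 281 mm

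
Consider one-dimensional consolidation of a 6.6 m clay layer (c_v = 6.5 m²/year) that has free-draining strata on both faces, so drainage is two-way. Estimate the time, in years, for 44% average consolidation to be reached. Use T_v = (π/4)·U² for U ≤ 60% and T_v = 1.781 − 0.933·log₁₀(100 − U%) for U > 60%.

t ≈ 0.255 years

Drainage path length: H_d = H/2 = 3.3 m (double drainage).
U ≤ 60%: T_v = (π/4)·U² = (π/4)×0.44² = 0.15205.
t = T_v·H_d²/c_v = 0.15205×3.3²/6.5 = 0.2547 years.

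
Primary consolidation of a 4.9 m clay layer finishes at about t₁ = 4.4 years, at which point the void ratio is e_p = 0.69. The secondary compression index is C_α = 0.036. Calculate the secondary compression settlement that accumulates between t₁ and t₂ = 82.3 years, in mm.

S_s ≈ 133 mm

Secondary compression: S_s = C_α·H/(1+e_p)·log₁₀(t₂/t₁)
S_s = 0.036×4.9/(1+0.69)×log₁₀(82.3/4.4)
    = 0.1044 × 1.272 = 0.1328 m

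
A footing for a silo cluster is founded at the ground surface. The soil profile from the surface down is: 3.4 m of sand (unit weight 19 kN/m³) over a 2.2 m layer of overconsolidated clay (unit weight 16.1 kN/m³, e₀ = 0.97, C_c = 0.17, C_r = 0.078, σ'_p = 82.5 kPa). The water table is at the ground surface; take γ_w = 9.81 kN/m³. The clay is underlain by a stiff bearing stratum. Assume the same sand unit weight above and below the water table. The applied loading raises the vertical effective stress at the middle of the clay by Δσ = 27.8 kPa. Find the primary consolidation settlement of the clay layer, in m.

S_c ≈ 0.0207 m

Mid-depth of clay below the ground surface: z = 3.4 + 2.2/2 = 4.5 m.
Total vertical stress at mid-clay: σ_v = 19×3.4 + 16.1×1.1 = 82.31 kPa.
Pore pressure: u = 9.81×(4.5 − 0) = 44.145 kPa.
Initial effective stress: σ'_0 = σ_v − u = 82.31 − 44.145 = 38.165 kPa.
Final effective stress: σ'_f = 38.165 + 27.8 = 65.965 kPa.
σ'_f = 65.965 ≤ σ'_p = 82.5 kPa, so the clay remains overconsolidated and only the recompression index applies:
S_c = C_r·H/(1+e₀)·log₁₀(σ'_f/σ'_0) = 0.078×2.2/1.97×log₁₀(65.965/38.165)
    = 0.08711 × 0.23765 = 0.0207 m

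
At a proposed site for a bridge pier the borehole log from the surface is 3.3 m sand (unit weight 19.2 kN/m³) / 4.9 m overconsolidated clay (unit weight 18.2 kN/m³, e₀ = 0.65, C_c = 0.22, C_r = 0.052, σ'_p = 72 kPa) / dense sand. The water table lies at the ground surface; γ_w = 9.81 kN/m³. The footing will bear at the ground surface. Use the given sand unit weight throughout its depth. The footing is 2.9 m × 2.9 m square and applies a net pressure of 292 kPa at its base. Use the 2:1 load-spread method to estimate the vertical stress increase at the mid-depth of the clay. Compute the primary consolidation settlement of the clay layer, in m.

Mid-depth of clay below the ground surface: z = 3.3 + 4.9/2 = 5.75 m.
Total vertical stress at mid-clay: σ_v = 19.2×3.3 + 18.2×2.45 = 107.95 kPa.
Pore pressure: u = 9.81×(5.75 − 0) = 56.408 kPa.
Initial effective stress: σ'_0 = σ_v − u = 107.95 − 56.408 = 51.542 kPa.
Stress increase at mid-clay by the 2:1 spreading method:
Δσ = qBL/((B+z)(L+z)) = 292×2.9×2.9/((2.9+5.75)(2.9+5.75)) = 32.821 kPa
Final effective stress: σ'_f = 51.542 + 32.821 = 84.363 kPa.
σ'_f = 84.363 > σ'_p = 72 kPa, so the stress path crosses the preconsolidation pressure — recompression up to σ'_p, then virgin compression beyond:
S_c = H/(1+e₀)·[C_r·log₁₀(σ'_p/σ'_0) + C_c·log₁₀(σ'_f/σ'_p)]
    = 4.9/1.65 × [0.052×log₁₀(72/51.542) + 0.22×log₁₀(84.363/72)]
    = 2.9697 × [0.0075489 + 0.01514] = 0.06738 m

S_c ≈ 0.0674 m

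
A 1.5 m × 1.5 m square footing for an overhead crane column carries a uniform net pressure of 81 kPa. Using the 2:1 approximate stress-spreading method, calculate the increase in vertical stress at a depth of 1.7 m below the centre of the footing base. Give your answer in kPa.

By the 2:1 method the load spreads at 1 horizontal : 2 vertical, so at depth z the loaded area has grown by z in each plan dimension:
Δσ = qBL/((B+z)(L+z)) = 81×1.5×1.5/((1.5+1.7)(1.5+1.7)) = 17.798 kPa

Δσ_z ≈ 17.8 kPa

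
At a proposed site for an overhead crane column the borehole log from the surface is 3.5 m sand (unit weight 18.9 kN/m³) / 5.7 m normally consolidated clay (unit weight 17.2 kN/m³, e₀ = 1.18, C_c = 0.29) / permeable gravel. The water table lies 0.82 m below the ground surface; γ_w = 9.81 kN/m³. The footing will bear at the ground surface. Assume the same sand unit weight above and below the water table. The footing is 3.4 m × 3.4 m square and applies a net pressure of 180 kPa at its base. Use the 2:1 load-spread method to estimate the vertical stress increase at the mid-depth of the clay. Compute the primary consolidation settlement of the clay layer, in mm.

S_c ≈ 101 mm

Mid-depth of clay below the ground surface: z = 3.5 + 5.7/2 = 6.35 m.
Total vertical stress at mid-clay: σ_v = 18.9×3.5 + 17.2×2.85 = 115.17 kPa.
Pore pressure: u = 9.81×(6.35 − 0.82) = 54.249 kPa.
Initial effective stress: σ'_0 = σ_v − u = 115.17 − 54.249 = 60.921 kPa.
Stress increase at mid-clay by the 2:1 spreading method:
Δσ = qBL/((B+z)(L+z)) = 180×3.4×3.4/((3.4+6.35)(3.4+6.35)) = 21.889 kPa
Final effective stress: σ'_f = σ'_0 + Δσ = 60.921 + 21.889 = 82.81 kPa.
Normally consolidated clay, so the full stress increment lies on the virgin compression line:
S_c = C_c·H/(1+e₀)·log₁₀(σ'_f/σ'_0) = 0.29×5.7/(1+1.18)×log₁₀(82.81/60.921)
    = 0.75826 × 0.13332 = 0.1011 m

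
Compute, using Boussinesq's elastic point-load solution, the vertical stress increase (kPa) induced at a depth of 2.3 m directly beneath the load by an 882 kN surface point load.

Boussinesq vertical stress below a point load on an elastic half-space:
Δσ_z = 3P/(2πz²) · [1 + (r/z)²]^(−5/2)
r/z = 0/2.3 = 0; [1+(r/z)²]^(−5/2) = 1.
Δσ_z = 3×882/(2π×2.3²) × 1 = 79.608 × 1 = 79.61 kPa

Δσ_z ≈ 79.6 kPa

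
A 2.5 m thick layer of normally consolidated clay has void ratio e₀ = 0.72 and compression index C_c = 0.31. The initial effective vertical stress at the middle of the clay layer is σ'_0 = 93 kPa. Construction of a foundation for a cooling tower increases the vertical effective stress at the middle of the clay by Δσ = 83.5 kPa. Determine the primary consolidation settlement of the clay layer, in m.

S_c ≈ 0.125 m

Final effective stress: σ'_f = σ'_0 + Δσ = 93 + 83.5 = 176.5 kPa.
Normally consolidated clay, so the full stress increment lies on the virgin compression line:
S_c = C_c·H/(1+e₀)·log₁₀(σ'_f/σ'_0) = 0.31×2.5/(1+0.72)×log₁₀(176.5/93)
    = 0.45058 × 0.27826 = 0.1254 m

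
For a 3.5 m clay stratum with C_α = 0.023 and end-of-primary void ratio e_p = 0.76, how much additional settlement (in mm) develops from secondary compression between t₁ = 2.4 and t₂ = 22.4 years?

Secondary compression: S_s = C_α·H/(1+e_p)·log₁₀(t₂/t₁)
S_s = 0.023×3.5/(1+0.76)×log₁₀(22.4/2.4)
    = 0.04574 × 0.97 = 0.04437 m

S_s ≈ 44.4 mm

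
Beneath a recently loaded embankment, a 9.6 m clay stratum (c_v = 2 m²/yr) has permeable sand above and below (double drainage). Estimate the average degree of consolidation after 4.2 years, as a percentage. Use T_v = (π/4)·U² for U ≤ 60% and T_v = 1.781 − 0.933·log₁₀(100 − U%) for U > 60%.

Drainage path length: H_d = H/2 = 4.8 m (double drainage).
T_v = c_v·t/H_d² = 2×4.2/4.8² = 0.36458.
T_v = 0.36458 corresponds to the U > 60% branch:
U = 1 − 10^((1.781 − T_v)/0.933)/100 = 0.6703

U ≈ 67 %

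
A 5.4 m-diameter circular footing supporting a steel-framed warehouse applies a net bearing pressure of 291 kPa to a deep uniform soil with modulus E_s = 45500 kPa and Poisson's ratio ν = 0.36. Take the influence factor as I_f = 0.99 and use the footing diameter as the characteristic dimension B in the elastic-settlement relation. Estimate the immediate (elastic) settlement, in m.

S_e ≈ 0.0298 m

Immediate (elastic) settlement: S_e = q·B·(1−ν²)/E_s · I_f.
S_e = 291 × 5.4 × (1 − 0.36²) / 45500 × 0.99
    = 291 × 5.4 × 0.8704 / 45500 × 0.99
    = 0.02976 m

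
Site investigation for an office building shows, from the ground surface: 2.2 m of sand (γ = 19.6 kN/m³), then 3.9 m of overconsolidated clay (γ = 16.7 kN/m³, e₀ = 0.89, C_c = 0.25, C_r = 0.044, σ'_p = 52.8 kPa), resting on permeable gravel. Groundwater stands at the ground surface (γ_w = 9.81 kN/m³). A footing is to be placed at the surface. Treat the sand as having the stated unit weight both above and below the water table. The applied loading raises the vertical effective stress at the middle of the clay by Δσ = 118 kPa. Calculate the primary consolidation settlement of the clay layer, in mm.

Mid-depth of clay below the ground surface: z = 2.2 + 3.9/2 = 4.15 m.
Total vertical stress at mid-clay: σ_v = 19.6×2.2 + 16.7×1.95 = 75.685 kPa.
Pore pressure: u = 9.81×(4.15 − 0) = 40.712 kPa.
Initial effective stress: σ'_0 = σ_v − u = 75.685 − 40.712 = 34.973 kPa.
Final effective stress: σ'_f = 34.973 + 118 = 152.97 kPa.
σ'_f = 152.97 > σ'_p = 52.8 kPa, so the stress path crosses the preconsolidation pressure — recompression up to σ'_p, then virgin compression beyond:
S_c = H/(1+e₀)·[C_r·log₁₀(σ'_p/σ'_0) + C_c·log₁₀(σ'_f/σ'_p)]
    = 3.9/1.89 × [0.044×log₁₀(52.8/34.973) + 0.25×log₁₀(152.97/52.8)]
    = 2.0635 × [0.0078716 + 0.11549] = 0.2546 m

S_c ≈ 255 mm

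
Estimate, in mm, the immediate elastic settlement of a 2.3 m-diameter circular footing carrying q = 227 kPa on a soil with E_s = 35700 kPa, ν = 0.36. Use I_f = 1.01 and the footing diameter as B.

Immediate (elastic) settlement: S_e = q·B·(1−ν²)/E_s · I_f.
S_e = 227 × 2.3 × (1 − 0.36²) / 35700 × 1.01
    = 227 × 2.3 × 0.8704 / 35700 × 1.01
    = 0.01286 m = 12.86 mm

S_e ≈ 12.9 mm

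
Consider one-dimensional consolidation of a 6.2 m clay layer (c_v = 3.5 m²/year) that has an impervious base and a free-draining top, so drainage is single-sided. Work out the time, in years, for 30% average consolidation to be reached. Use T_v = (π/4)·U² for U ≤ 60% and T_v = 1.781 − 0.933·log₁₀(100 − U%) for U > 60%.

t ≈ 0.776 years

Drainage path length: H_d = H = 6.2 m (single drainage).
U ≤ 60%: T_v = (π/4)·U² = (π/4)×0.3² = 0.070686.
t = T_v·H_d²/c_v = 0.070686×6.2²/3.5 = 0.7763 years.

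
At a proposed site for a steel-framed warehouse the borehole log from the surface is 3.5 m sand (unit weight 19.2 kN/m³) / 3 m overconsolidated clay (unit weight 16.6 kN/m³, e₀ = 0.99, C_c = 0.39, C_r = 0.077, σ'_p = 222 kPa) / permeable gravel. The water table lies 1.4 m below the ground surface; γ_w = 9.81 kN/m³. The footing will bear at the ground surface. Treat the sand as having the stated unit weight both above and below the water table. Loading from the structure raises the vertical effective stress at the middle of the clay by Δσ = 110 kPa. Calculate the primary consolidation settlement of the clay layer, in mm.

S_c ≈ 54.3 mm

Mid-depth of clay below the ground surface: z = 3.5 + 3/2 = 5 m.
Total vertical stress at mid-clay: σ_v = 19.2×3.5 + 16.6×1.5 = 92.1 kPa.
Pore pressure: u = 9.81×(5 − 1.4) = 35.316 kPa.
Initial effective stress: σ'_0 = σ_v − u = 92.1 − 35.316 = 56.784 kPa.
Final effective stress: σ'_f = 56.784 + 110 = 166.78 kPa.
σ'_f = 166.78 ≤ σ'_p = 222 kPa, so the clay remains overconsolidated and only the recompression index applies:
S_c = C_r·H/(1+e₀)·log₁₀(σ'_f/σ'_0) = 0.077×3/1.99×log₁₀(166.78/56.784)
    = 0.11608 × 0.46792 = 0.05431 m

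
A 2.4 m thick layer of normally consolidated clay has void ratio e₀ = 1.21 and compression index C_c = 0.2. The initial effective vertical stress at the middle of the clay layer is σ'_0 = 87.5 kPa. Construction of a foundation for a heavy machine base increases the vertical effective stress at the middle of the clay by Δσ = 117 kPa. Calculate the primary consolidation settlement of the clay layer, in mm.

S_c ≈ 80.1 mm

Final effective stress: σ'_f = σ'_0 + Δσ = 87.5 + 117 = 204.5 kPa.
Normally consolidated clay, so the full stress increment lies on the virgin compression line:
S_c = C_c·H/(1+e₀)·log₁₀(σ'_f/σ'_0) = 0.2×2.4/(1+1.21)×log₁₀(204.5/87.5)
    = 0.21719 × 0.36869 = 0.08008 m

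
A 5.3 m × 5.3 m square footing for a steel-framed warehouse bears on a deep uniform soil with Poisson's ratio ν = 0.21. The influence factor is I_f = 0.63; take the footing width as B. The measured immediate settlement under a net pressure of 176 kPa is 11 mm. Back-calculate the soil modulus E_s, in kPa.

S_e = q·B·(1−ν²)/E_s · I_f  ⇒  E_s = q·B·(1−ν²)·I_f / S_e.
E_s = 176 × 5.3 × 0.9559 × 0.63 / 0.011 = 51070 kPa

E_s ≈ 51100 kPa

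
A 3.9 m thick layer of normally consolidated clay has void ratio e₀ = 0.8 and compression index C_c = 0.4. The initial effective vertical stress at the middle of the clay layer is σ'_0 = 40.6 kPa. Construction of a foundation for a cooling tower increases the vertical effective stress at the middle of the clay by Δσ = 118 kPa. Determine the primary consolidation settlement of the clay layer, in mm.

S_c ≈ 513 mm

Final effective stress: σ'_f = σ'_0 + Δσ = 40.6 + 118 = 158.6 kPa.
Normally consolidated clay, so the full stress increment lies on the virgin compression line:
S_c = C_c·H/(1+e₀)·log₁₀(σ'_f/σ'_0) = 0.4×3.9/(1+0.8)×log₁₀(158.6/40.6)
    = 0.86667 × 0.59178 = 0.5129 m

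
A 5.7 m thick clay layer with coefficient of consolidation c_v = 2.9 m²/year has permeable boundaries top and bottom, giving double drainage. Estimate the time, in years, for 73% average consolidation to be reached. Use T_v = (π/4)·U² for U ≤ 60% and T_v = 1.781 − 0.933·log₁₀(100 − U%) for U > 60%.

t ≈ 1.25 years

Drainage path length: H_d = H/2 = 2.85 m (double drainage).
U > 60%: T_v = 1.781 − 0.933·log₁₀(100 − 73) = 0.44554.
t = T_v·H_d²/c_v = 0.44554×2.85²/2.9 = 1.248 years.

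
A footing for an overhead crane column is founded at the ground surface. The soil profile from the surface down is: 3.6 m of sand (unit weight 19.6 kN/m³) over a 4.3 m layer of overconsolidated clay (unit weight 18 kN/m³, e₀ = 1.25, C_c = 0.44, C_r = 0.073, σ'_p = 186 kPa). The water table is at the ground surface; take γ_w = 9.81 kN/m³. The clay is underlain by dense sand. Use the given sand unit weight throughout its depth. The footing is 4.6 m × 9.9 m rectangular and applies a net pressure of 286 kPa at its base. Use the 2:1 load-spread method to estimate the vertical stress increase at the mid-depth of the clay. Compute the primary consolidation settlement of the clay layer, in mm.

S_c ≈ 56 mm

Mid-depth of clay below the ground surface: z = 3.6 + 4.3/2 = 5.75 m.
Total vertical stress at mid-clay: σ_v = 19.6×3.6 + 18×2.15 = 109.26 kPa.
Pore pressure: u = 9.81×(5.75 − 0) = 56.408 kPa.
Initial effective stress: σ'_0 = σ_v − u = 109.26 − 56.408 = 52.852 kPa.
Stress increase at mid-clay by the 2:1 spreading method:
Δσ = qBL/((B+z)(L+z)) = 286×4.6×9.9/((4.6+5.75)(9.9+5.75)) = 80.409 kPa
Final effective stress: σ'_f = 52.852 + 80.409 = 133.26 kPa.
σ'_f = 133.26 ≤ σ'_p = 186 kPa, so the clay remains overconsolidated and only the recompression index applies:
S_c = C_r·H/(1+e₀)·log₁₀(σ'_f/σ'_0) = 0.073×4.3/2.25×log₁₀(133.26/52.852)
    = 0.13951 × 0.40164 = 0.05603 m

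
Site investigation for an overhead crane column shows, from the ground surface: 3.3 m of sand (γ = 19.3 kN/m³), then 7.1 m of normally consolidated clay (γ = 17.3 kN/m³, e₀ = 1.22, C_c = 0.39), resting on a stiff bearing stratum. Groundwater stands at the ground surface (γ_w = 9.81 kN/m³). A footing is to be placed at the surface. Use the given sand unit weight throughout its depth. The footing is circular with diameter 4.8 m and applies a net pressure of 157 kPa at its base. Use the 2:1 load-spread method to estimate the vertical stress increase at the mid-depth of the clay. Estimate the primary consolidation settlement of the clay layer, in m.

S_c ≈ 0.205 m

Mid-depth of clay below the ground surface: z = 3.3 + 7.1/2 = 6.85 m.
Total vertical stress at mid-clay: σ_v = 19.3×3.3 + 17.3×3.55 = 125.1 kPa.
Pore pressure: u = 9.81×(6.85 − 0) = 67.198 kPa.
Initial effective stress: σ'_0 = σ_v − u = 125.1 − 67.198 = 57.902 kPa.
Stress increase at mid-clay by the 2:1 spreading method:
Δσ ≈ qD²/(D+z)² = 157×4.8²/(4.8+6.85)² = 26.652 kPa
Final effective stress: σ'_f = σ'_0 + Δσ = 57.902 + 26.652 = 84.554 kPa.
Normally consolidated clay, so the full stress increment lies on the virgin compression line:
S_c = C_c·H/(1+e₀)·log₁₀(σ'_f/σ'_0) = 0.39×7.1/(1+1.22)×log₁₀(84.554/57.902)
    = 1.2473 × 0.16444 = 0.2051 m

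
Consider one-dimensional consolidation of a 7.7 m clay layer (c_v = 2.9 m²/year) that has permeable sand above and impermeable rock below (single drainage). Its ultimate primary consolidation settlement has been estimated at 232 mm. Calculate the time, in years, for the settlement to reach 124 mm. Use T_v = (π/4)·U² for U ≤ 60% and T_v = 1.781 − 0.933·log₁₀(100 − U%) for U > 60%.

Drainage path length: H_d = H = 7.7 m (single drainage).
U = S(t)/S_ult = 124/232 = 0.5345.
U ≤ 60%: T_v = (π/4)·U² = (π/4)×0.53448² = 0.22437.
t = T_v·H_d²/c_v = 0.22437×7.7²/2.9 = 4.587 years.

t ≈ 4.59 years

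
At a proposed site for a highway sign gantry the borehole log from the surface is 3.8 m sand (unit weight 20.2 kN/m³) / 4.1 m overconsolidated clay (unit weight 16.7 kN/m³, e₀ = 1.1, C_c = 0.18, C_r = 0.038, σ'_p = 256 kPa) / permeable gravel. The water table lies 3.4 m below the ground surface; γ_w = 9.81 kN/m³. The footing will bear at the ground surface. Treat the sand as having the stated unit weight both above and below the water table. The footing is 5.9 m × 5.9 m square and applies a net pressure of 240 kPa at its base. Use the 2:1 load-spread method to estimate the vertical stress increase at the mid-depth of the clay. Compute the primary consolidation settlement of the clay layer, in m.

Mid-depth of clay below the ground surface: z = 3.8 + 4.1/2 = 5.85 m.
Total vertical stress at mid-clay: σ_v = 20.2×3.8 + 16.7×2.05 = 110.99 kPa.
Pore pressure: u = 9.81×(5.85 − 3.4) = 24.035 kPa.
Initial effective stress: σ'_0 = σ_v − u = 110.99 − 24.035 = 86.955 kPa.
Stress increase at mid-clay by the 2:1 spreading method:
Δσ = qBL/((B+z)(L+z)) = 240×5.9×5.9/((5.9+5.85)(5.9+5.85)) = 60.512 kPa
Final effective stress: σ'_f = 86.955 + 60.512 = 147.47 kPa.
σ'_f = 147.47 ≤ σ'_p = 256 kPa, so the clay remains overconsolidated and only the recompression index applies:
S_c = C_r·H/(1+e₀)·log₁₀(σ'_f/σ'_0) = 0.038×4.1/2.1×log₁₀(147.47/86.955)
    = 0.074191 × 0.22941 = 0.01702 m

S_c ≈ 0.017 m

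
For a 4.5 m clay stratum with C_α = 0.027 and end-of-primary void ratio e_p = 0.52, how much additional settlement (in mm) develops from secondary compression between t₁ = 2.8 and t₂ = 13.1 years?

Secondary compression: S_s = C_α·H/(1+e_p)·log₁₀(t₂/t₁)
S_s = 0.027×4.5/(1+0.52)×log₁₀(13.1/2.8)
    = 0.07993 × 0.6701 = 0.05356 m

S_s ≈ 53.6 mm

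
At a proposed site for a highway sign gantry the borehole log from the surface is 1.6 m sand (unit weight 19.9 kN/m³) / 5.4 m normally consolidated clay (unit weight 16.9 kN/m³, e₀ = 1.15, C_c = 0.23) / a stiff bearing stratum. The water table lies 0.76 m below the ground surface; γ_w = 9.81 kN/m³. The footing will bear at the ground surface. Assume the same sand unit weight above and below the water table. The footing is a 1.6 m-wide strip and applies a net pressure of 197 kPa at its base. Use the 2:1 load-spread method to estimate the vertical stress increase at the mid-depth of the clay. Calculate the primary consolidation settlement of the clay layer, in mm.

S_c ≈ 203 mm

Mid-depth of clay below the ground surface: z = 1.6 + 5.4/2 = 4.3 m.
Total vertical stress at mid-clay: σ_v = 19.9×1.6 + 16.9×2.7 = 77.47 kPa.
Pore pressure: u = 9.81×(4.3 − 0.76) = 34.727 kPa.
Initial effective stress: σ'_0 = σ_v − u = 77.47 − 34.727 = 42.743 kPa.
Stress increase at mid-clay by the 2:1 spreading method:
Δσ = qB/(B+z) = 197×1.6/(1.6+4.3) = 53.424 kPa
Final effective stress: σ'_f = σ'_0 + Δσ = 42.743 + 53.424 = 96.167 kPa.
Normally consolidated clay, so the full stress increment lies on the virgin compression line:
S_c = C_c·H/(1+e₀)·log₁₀(σ'_f/σ'_0) = 0.23×5.4/(1+1.15)×log₁₀(96.167/42.743)
    = 0.57767 × 0.35216 = 0.2034 m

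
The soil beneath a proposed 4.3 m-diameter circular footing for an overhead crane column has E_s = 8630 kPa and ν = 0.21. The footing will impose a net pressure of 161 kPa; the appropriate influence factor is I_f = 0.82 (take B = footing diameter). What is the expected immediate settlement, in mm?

S_e ≈ 62.9 mm

Immediate (elastic) settlement: S_e = q·B·(1−ν²)/E_s · I_f.
S_e = 161 × 4.3 × (1 − 0.21²) / 8630 × 0.82
    = 161 × 4.3 × 0.9559 / 8630 × 0.82
    = 0.06288 m = 62.88 mm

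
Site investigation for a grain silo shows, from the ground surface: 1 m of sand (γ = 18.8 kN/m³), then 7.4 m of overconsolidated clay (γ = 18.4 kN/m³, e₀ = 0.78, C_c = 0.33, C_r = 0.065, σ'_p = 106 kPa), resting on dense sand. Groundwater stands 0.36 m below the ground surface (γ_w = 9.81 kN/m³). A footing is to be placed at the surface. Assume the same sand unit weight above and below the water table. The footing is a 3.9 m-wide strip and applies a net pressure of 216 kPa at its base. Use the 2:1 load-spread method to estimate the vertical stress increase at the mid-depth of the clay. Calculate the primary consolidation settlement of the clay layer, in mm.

S_c ≈ 278 mm

Mid-depth of clay below the ground surface: z = 1 + 7.4/2 = 4.7 m.
Total vertical stress at mid-clay: σ_v = 18.8×1 + 18.4×3.7 = 86.88 kPa.
Pore pressure: u = 9.81×(4.7 − 0.36) = 42.575 kPa.
Initial effective stress: σ'_0 = σ_v − u = 86.88 − 42.575 = 44.305 kPa.
Stress increase at mid-clay by the 2:1 spreading method:
Δσ = qB/(B+z) = 216×3.9/(3.9+4.7) = 97.953 kPa
Final effective stress: σ'_f = 44.305 + 97.953 = 142.26 kPa.
σ'_f = 142.26 > σ'_p = 106 kPa, so the stress path crosses the preconsolidation pressure — recompression up to σ'_p, then virgin compression beyond:
S_c = H/(1+e₀)·[C_r·log₁₀(σ'_p/σ'_0) + C_c·log₁₀(σ'_f/σ'_p)]
    = 7.4/1.78 × [0.065×log₁₀(106/44.305) + 0.33×log₁₀(142.26/106)]
    = 4.1573 × [0.024625 + 0.042166] = 0.2777 m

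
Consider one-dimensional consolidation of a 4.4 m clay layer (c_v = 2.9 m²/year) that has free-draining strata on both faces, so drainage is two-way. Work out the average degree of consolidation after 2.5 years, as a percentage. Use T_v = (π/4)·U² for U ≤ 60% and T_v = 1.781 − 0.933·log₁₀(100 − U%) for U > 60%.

U ≈ 98 %

Drainage path length: H_d = H/2 = 2.2 m (double drainage).
T_v = c_v·t/H_d² = 2.9×2.5/2.2² = 1.4979.
T_v = 1.4979 corresponds to the U > 60% branch:
U = 1 − 10^((1.781 − T_v)/0.933)/100 = 0.9799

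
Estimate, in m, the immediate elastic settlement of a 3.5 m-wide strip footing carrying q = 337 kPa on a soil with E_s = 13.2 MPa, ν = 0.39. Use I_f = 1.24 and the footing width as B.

S_e ≈ 0.0939 m

Immediate (elastic) settlement: S_e = q·B·(1−ν²)/E_s · I_f.
E_s = 13.2 MPa = 13200 kPa.
S_e = 337 × 3.5 × (1 − 0.39²) / 13200 × 1.24
    = 337 × 3.5 × 0.8479 / 13200 × 1.24
    = 0.09395 m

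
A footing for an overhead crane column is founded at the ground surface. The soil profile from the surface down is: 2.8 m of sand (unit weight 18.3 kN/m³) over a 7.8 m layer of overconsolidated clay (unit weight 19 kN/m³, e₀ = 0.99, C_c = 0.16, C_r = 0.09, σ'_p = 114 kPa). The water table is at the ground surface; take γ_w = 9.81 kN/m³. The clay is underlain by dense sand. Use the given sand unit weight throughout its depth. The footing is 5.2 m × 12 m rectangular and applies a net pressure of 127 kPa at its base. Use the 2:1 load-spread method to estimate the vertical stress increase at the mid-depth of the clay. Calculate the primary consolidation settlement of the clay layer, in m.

Mid-depth of clay below the ground surface: z = 2.8 + 7.8/2 = 6.7 m.
Total vertical stress at mid-clay: σ_v = 18.3×2.8 + 19×3.9 = 125.34 kPa.
Pore pressure: u = 9.81×(6.7 − 0) = 65.727 kPa.
Initial effective stress: σ'_0 = σ_v − u = 125.34 − 65.727 = 59.613 kPa.
Stress increase at mid-clay by the 2:1 spreading method:
Δσ = qBL/((B+z)(L+z)) = 127×5.2×12/((5.2+6.7)(12+6.7)) = 35.612 kPa
Final effective stress: σ'_f = 59.613 + 35.612 = 95.225 kPa.
σ'_f = 95.225 ≤ σ'_p = 114 kPa, so the clay remains overconsolidated and only the recompression index applies:
S_c = C_r·H/(1+e₀)·log₁₀(σ'_f/σ'_0) = 0.09×7.8/1.99×log₁₀(95.225/59.613)
    = 0.35276 × 0.20341 = 0.07176 m

S_c ≈ 0.0718 m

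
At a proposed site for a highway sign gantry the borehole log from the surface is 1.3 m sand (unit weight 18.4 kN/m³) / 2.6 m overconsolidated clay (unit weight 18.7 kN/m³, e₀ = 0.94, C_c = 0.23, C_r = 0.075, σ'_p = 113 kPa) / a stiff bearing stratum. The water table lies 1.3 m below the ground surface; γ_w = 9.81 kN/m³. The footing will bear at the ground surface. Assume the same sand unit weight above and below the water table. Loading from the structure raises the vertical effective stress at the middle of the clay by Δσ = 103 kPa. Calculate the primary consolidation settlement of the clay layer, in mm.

S_c ≈ 77.8 mm

Mid-depth of clay below the ground surface: z = 1.3 + 2.6/2 = 2.6 m.
Total vertical stress at mid-clay: σ_v = 18.4×1.3 + 18.7×1.3 = 48.23 kPa.
Pore pressure: u = 9.81×(2.6 − 1.3) = 12.753 kPa.
Initial effective stress: σ'_0 = σ_v − u = 48.23 − 12.753 = 35.477 kPa.
Final effective stress: σ'_f = 35.477 + 103 = 138.48 kPa.
σ'_f = 138.48 > σ'_p = 113 kPa, so the stress path crosses the preconsolidation pressure — recompression up to σ'_p, then virgin compression beyond:
S_c = H/(1+e₀)·[C_r·log₁₀(σ'_p/σ'_0) + C_c·log₁₀(σ'_f/σ'_p)]
    = 2.6/1.94 × [0.075×log₁₀(113/35.477) + 0.23×log₁₀(138.48/113)]
    = 1.3402 × [0.037735 + 0.020311] = 0.07779 m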